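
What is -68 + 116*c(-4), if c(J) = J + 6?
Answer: 164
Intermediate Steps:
c(J) = 6 + J
-68 + 116*c(-4) = -68 + 116*(6 - 4) = -68 + 116*2 = -68 + 232 = 164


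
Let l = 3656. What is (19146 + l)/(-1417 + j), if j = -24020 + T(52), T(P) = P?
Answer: -22802/25385 ≈ -0.89825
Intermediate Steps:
j = -23968 (j = -24020 + 52 = -23968)
(19146 + l)/(-1417 + j) = (19146 + 3656)/(-1417 - 23968) = 22802/(-25385) = 22802*(-1/25385) = -22802/25385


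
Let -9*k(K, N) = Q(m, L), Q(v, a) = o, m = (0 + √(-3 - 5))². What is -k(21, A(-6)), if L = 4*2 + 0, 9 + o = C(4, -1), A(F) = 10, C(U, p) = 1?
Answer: -8/9 ≈ -0.88889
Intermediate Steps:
o = -8 (o = -9 + 1 = -8)
L = 8 (L = 8 + 0 = 8)
m = -8 (m = (0 + √(-8))² = (0 + 2*I*√2)² = (2*I*√2)² = -8)
Q(v, a) = -8
k(K, N) = 8/9 (k(K, N) = -⅑*(-8) = 8/9)
-k(21, A(-6)) = -1*8/9 = -8/9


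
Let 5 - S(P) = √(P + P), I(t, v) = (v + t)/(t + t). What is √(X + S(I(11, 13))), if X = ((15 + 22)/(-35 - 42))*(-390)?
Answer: √(1140755 - 1078*√66)/77 ≈ 13.818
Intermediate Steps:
I(t, v) = (t + v)/(2*t) (I(t, v) = (t + v)/((2*t)) = (t + v)*(1/(2*t)) = (t + v)/(2*t))
X = 14430/77 (X = (37/(-77))*(-390) = (37*(-1/77))*(-390) = -37/77*(-390) = 14430/77 ≈ 187.40)
S(P) = 5 - √2*√P (S(P) = 5 - √(P + P) = 5 - √(2*P) = 5 - √2*√P)
√(X + S(I(11, 13))) = √(14430/77 + (5 - √2*√((½)*(11 + 13)/11))) = √(14430/77 + (5 - √2*√((½)*(1/11)*24))) = √(14430/77 + (5 - √2*√(12/11))) = √(14430/77 + (5 - √2*2*√33/11)) = √(14430/77 + (5 - 2*√66/11)) = √(14815/77 - 2*√66/11)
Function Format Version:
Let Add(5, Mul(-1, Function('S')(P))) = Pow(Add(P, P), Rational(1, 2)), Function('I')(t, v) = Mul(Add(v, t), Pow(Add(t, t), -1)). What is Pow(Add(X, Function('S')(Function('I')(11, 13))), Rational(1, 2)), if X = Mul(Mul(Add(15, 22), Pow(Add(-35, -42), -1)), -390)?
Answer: Mul(Rational(1, 77), Pow(Add(1140755, Mul(-1078, Pow(66, Rational(1, 2)))), Rational(1, 2))) ≈ 13.818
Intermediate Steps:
Function('I')(t, v) = Mul(Rational(1, 2), Pow(t, -1), Add(t, v)) (Function('I')(t, v) = Mul(Add(t, v), Pow(Mul(2, t), -1)) = Mul(Add(t, v), Mul(Rational(1, 2), Pow(t, -1))) = Mul(Rational(1, 2), Pow(t, -1), Add(t, v)))
X = Rational(14430, 77) (X = Mul(Mul(37, Pow(-77, -1)), -390) = Mul(Mul(37, Rational(-1, 77)), -390) = Mul(Rational(-37, 77), -390) = Rational(14430, 77) ≈ 187.40)
Function('S')(P) = Add(5, Mul(-1, Pow(2, Rational(1, 2)), Pow(P, Rational(1, 2)))) (Function('S')(P) = Add(5, Mul(-1, Pow(Add(P, P), Rational(1, 2)))) = Add(5, Mul(-1, Pow(Mul(2, P), Rational(1, 2)))) = Add(5, Mul(-1, Mul(Pow(2, Rational(1, 2)), Pow(P, Rational(1, 2))))) = Add(5, Mul(-1, Pow(2, Rational(1, 2)), Pow(P, Rational(1, 2)))))
Pow(Add(X, Function('S')(Function('I')(11, 13))), Rational(1, 2)) = Pow(Add(Rational(14430, 77), Add(5, Mul(-1, Pow(2, Rational(1, 2)), Pow(Mul(Rational(1, 2), Pow(11, -1), Add(11, 13)), Rational(1, 2))))), Rational(1, 2)) = Pow(Add(Rational(14430, 77), Add(5, Mul(-1, Pow(2, Rational(1, 2)), Pow(Mul(Rational(1, 2), Rational(1, 11), 24), Rational(1, 2))))), Rational(1, 2)) = Pow(Add(Rational(14430, 77), Add(5, Mul(-1, Pow(2, Rational(1, 2)), Pow(Rational(12, 11), Rational(1, 2))))), Rational(1, 2)) = Pow(Add(Rational(14430, 77), Add(5, Mul(-1, Pow(2, Rational(1, 2)), Mul(Rational(2, 11), Pow(33, Rational(1, 2)))))), Rational(1, 2)) = Pow(Add(Rational(14430, 77), Add(5, Mul(Rational(-2, 11), Pow(66, Rational(1, 2))))), Rational(1, 2)) = Pow(Add(Rational(14815, 77), Mul(Rational(-2, 11), Pow(66, Rational(1, 2)))), Rational(1, 2))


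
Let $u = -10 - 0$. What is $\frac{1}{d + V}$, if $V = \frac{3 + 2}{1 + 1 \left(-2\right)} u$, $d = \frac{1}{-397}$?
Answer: $\frac{397}{19849} \approx 0.020001$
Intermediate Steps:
$d = - \frac{1}{397} \approx -0.0025189$
$u = -10$ ($u = -10 + 0 = -10$)
$V = 50$ ($V = \frac{3 + 2}{1 + 1 \left(-2\right)} \left(-10\right) = \frac{5}{1 - 2} \left(-10\right) = \frac{5}{-1} \left(-10\right) = 5 \left(-1\right) \left(-10\right) = \left(-5\right) \left(-10\right) = 50$)
$\frac{1}{d + V} = \frac{1}{- \frac{1}{397} + 50} = \frac{1}{\frac{19849}{397}} = \frac{397}{19849}$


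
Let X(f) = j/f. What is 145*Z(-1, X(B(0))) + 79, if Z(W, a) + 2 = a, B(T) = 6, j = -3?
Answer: -567/2 ≈ -283.50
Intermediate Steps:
X(f) = -3/f
Z(W, a) = -2 + a
145*Z(-1, X(B(0))) + 79 = 145*(-2 - 3/6) + 79 = 145*(-2 - 3*⅙) + 79 = 145*(-2 - ½) + 79 = 145*(-5/2) + 79 = -725/2 + 79 = -567/2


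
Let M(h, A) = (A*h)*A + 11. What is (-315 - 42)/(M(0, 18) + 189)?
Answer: -357/200 ≈ -1.7850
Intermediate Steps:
M(h, A) = 11 + h*A² (M(h, A) = h*A² + 11 = 11 + h*A²)
(-315 - 42)/(M(0, 18) + 189) = (-315 - 42)/((11 + 0*18²) + 189) = -357/((11 + 0*324) + 189) = -357/((11 + 0) + 189) = -357/(11 + 189) = -357/200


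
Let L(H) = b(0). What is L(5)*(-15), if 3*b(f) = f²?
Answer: 0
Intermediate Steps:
b(f) = f²/3
L(H) = 0 (L(H) = (⅓)*0² = (⅓)*0 = 0)
L(5)*(-15) = 0*(-15) = 0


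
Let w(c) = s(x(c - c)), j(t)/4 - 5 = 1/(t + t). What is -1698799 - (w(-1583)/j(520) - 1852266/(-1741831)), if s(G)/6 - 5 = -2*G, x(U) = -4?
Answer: -24159987340295/14221763 ≈ -1.6988e+6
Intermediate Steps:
s(G) = 30 - 12*G (s(G) = 30 + 6*(-2*G) = 30 - 12*G)
j(t) = 20 + 2/t (j(t) = 20 + 4/(t + t) = 20 + 4/((2*t)) = 20 + 4*(1/(2*t)) = 20 + 2/t)
w(c) = 78 (w(c) = 30 - 12*(-4) = 30 + 48 = 78)
-1698799 - (w(-1583)/j(520) - 1852266/(-1741831)) = -1698799 - (78/(20 + 2/520) - 1852266/(-1741831)) = -1698799 - (78/(20 + 2*(1/520)) - 1852266*(-1/1741831)) = -1698799 - (78/(20 + 1/260) + 142482/133987) = -1698799 - (78/(5201/260) + 142482/133987) = -1698799 - (78*(260/5201) + 142482/133987) = -1698799 - (20280/5201 + 142482/133987) = -1698799 - 1*70577658/14221763 = -1698799 - 70577658/14221763 = -24159987340295/14221763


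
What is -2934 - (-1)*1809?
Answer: -1125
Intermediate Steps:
-2934 - (-1)*1809 = -2934 - 1*(-1809) = -2934 + 1809 = -1125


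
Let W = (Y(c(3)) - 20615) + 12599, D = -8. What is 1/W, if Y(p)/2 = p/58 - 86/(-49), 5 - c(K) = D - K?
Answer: -1421/11384964 ≈ -0.00012481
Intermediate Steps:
c(K) = 13 + K (c(K) = 5 - (-8 - K) = 5 + (8 + K) = 13 + K)
Y(p) = 172/49 + p/29 (Y(p) = 2*(p/58 - 86/(-49)) = 2*(p*(1/58) - 86*(-1/49)) = 2*(p/58 + 86/49) = 2*(86/49 + p/58) = 172/49 + p/29)
W = -11384964/1421 (W = ((172/49 + (13 + 3)/29) - 20615) + 12599 = ((172/49 + (1/29)*16) - 20615) + 12599 = ((172/49 + 16/29) - 20615) + 12599 = (5772/1421 - 20615) + 12599 = -29288143/1421 + 12599 = -11384964/1421 ≈ -8011.9)
1/W = 1/(-11384964/1421) = -1421/11384964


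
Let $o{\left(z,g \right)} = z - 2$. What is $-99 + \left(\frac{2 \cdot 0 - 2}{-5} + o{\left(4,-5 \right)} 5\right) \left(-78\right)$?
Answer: $- \frac{4551}{5} \approx -910.2$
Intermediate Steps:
$o{\left(z,g \right)} = -2 + z$
$-99 + \left(\frac{2 \cdot 0 - 2}{-5} + o{\left(4,-5 \right)} 5\right) \left(-78\right) = -99 + \left(\frac{2 \cdot 0 - 2}{-5} + \left(-2 + 4\right) 5\right) \left(-78\right) = -99 + \left(\left(0 - 2\right) \left(- \frac{1}{5}\right) + 2 \cdot 5\right) \left(-78\right) = -99 + \left(\left(-2\right) \left(- \frac{1}{5}\right) + 10\right) \left(-78\right) = -99 + \left(\frac{2}{5} + 10\right) \left(-78\right) = -99 + \frac{52}{5} \left(-78\right) = -99 - \frac{4056}{5} = - \frac{4551}{5}$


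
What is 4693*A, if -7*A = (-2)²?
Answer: -18772/7 ≈ -2681.7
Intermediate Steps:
A = -4/7 (A = -⅐*(-2)² = -⅐*4 = -4/7 ≈ -0.57143)
4693*A = 4693*(-4/7) = -18772/7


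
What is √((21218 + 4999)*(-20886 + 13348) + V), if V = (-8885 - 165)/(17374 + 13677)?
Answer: 4*I*√11908863780701681/31051 ≈ 14058.0*I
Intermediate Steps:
V = -9050/31051 ≈ -0.29146
√((21218 + 4999)*(-20886 + 13348) + V) = √((21218 + 4999)*(-20886 + 13348) - 9050/31051) = √(26217*(-7538) - 9050/31051) = √(-197623746 - 9050/31051) = √(-6136414946096/31051) = 4*I*√11908863780701681/31051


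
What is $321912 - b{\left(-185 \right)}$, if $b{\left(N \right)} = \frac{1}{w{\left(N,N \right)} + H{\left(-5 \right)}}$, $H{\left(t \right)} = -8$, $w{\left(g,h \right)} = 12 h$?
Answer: $\frac{717219937}{2228} \approx 3.2191 \cdot 10^{5}$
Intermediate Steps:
$b{\left(N \right)} = \frac{1}{-8 + 12 N}$ ($b{\left(N \right)} = \frac{1}{12 N - 8} = \frac{1}{-8 + 12 N}$)
$321912 - b{\left(-185 \right)} = 321912 - \frac{1}{4 \left(-2 + 3 \left(-185\right)\right)} = 321912 - \frac{1}{4 \left(-2 - 555\right)} = 321912 - \frac{1}{4 \left(-557\right)} = 321912 - \frac{1}{4} \left(- \frac{1}{557}\right) = 321912 - - \frac{1}{2228} = 321912 + \frac{1}{2228} = \frac{717219937}{2228}$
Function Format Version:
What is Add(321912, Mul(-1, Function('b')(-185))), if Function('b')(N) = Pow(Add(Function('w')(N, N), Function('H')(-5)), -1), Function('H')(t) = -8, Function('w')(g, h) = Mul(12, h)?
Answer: Rational(717219937, 2228) ≈ 3.2191e+5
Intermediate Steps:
Function('b')(N) = Pow(Add(-8, Mul(12, N)), -1) (Function('b')(N) = Pow(Add(Mul(12, N), -8), -1) = Pow(Add(-8, Mul(12, N)), -1))
Add(321912, Mul(-1, Function('b')(-185))) = Add(321912, Mul(-1, Mul(Rational(1, 4), Pow(Add(-2, Mul(3, -185)), -1)))) = Add(321912, Mul(-1, Mul(Rational(1, 4), Pow(Add(-2, -555), -1)))) = Add(321912, Mul(-1, Mul(Rational(1, 4), Pow(-557, -1)))) = Add(321912, Mul(-1, Mul(Rational(1, 4), Rational(-1, 557)))) = Add(321912, Mul(-1, Rational(-1, 2228))) = Add(321912, Rational(1, 2228)) = Rational(717219937, 2228)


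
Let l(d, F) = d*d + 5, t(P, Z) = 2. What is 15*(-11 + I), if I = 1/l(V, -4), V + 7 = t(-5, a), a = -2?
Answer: -329/2 ≈ -164.50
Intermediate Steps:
V = -5 (V = -7 + 2 = -5)
l(d, F) = 5 + d² (l(d, F) = d² + 5 = 5 + d²)
I = 1/30 (I = 1/(5 + (-5)²) = 1/(5 + 25) = 1/30 ≈ 0.033333)
15*(-11 + I) = 15*(-11 + 1/30) = 15*(-329/30) = -329/2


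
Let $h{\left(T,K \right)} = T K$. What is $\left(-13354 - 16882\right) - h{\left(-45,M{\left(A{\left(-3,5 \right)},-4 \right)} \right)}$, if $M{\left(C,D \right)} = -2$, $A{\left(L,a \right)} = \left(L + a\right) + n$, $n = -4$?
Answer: $-30326$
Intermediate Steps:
$A{\left(L,a \right)} = -4 + L + a$ ($A{\left(L,a \right)} = \left(L + a\right) - 4 = -4 + L + a$)
$h{\left(T,K \right)} = K T$
$\left(-13354 - 16882\right) - h{\left(-45,M{\left(A{\left(-3,5 \right)},-4 \right)} \right)} = \left(-13354 - 16882\right) - \left(-2\right) \left(-45\right) = \left(-13354 - 16882\right) - 90 = -30236 - 90 = -30326$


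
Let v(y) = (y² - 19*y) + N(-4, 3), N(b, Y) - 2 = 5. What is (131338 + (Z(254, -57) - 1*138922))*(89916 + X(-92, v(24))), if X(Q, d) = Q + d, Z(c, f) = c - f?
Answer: -654213623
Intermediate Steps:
N(b, Y) = 7 (N(b, Y) = 2 + 5 = 7)
v(y) = 7 + y² - 19*y (v(y) = (y² - 19*y) + 7 = 7 + y² - 19*y)
(131338 + (Z(254, -57) - 1*138922))*(89916 + X(-92, v(24))) = (131338 + ((254 - 1*(-57)) - 1*138922))*(89916 + (-92 + (7 + 24² - 19*24))) = (131338 + ((254 + 57) - 138922))*(89916 + (-92 + (7 + 576 - 456))) = (131338 + (311 - 138922))*(89916 + (-92 + 127)) = (131338 - 138611)*(89916 + 35) = -7273*89951 = -654213623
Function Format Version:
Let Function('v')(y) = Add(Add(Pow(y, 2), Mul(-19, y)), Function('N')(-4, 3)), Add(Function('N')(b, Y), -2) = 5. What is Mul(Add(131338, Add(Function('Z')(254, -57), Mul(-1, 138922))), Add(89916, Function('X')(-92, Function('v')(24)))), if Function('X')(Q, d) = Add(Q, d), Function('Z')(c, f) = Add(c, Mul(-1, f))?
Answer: -654213623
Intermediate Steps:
Function('N')(b, Y) = 7 (Function('N')(b, Y) = Add(2, 5) = 7)
Function('v')(y) = Add(7, Pow(y, 2), Mul(-19, y)) (Function('v')(y) = Add(Add(Pow(y, 2), Mul(-19, y)), 7) = Add(7, Pow(y, 2), Mul(-19, y)))
Mul(Add(131338, Add(Function('Z')(254, -57), Mul(-1, 138922))), Add(89916, Function('X')(-92, Function('v')(24)))) = Mul(Add(131338, Add(Add(254, Mul(-1, -57)), Mul(-1, 138922))), Add(89916, Add(-92, Add(7, Pow(24, 2), Mul(-19, 24))))) = Mul(Add(131338, Add(Add(254, 57), -138922)), Add(89916, Add(-92, Add(7, 576, -456)))) = Mul(Add(131338, Add(311, -138922)), Add(89916, Add(-92, 127))) = Mul(Add(131338, -138611), Add(89916, 35)) = Mul(-7273, 89951) = -654213623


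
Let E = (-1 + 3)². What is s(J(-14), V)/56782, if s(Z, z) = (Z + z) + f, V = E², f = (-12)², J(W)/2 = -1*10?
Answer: 70/28391 ≈ 0.0024656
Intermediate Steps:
J(W) = -20 (J(W) = 2*(-1*10) = 2*(-10) = -20)
f = 144
E = 4 (E = 2² = 4)
V = 16 (V = 4² = 16)
s(Z, z) = 144 + Z + z (s(Z, z) = (Z + z) + 144 = 144 + Z + z)
s(J(-14), V)/56782 = (144 - 20 + 16)/56782 = 140*(1/56782) = 70/28391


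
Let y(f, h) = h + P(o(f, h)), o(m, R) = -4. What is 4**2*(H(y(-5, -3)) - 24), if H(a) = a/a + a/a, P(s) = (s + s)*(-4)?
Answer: -352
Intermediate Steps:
P(s) = -8*s (P(s) = (2*s)*(-4) = -8*s)
y(f, h) = 32 + h (y(f, h) = h - 8*(-4) = h + 32 = 32 + h)
H(a) = 2 (H(a) = 1 + 1 = 2)
4**2*(H(y(-5, -3)) - 24) = 4**2*(2 - 24) = 16*(-22) = -352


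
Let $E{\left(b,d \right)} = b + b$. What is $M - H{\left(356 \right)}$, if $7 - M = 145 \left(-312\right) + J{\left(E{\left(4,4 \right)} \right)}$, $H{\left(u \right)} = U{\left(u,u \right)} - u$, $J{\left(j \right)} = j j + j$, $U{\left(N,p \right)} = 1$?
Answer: $45530$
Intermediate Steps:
$E{\left(b,d \right)} = 2 b$
$J{\left(j \right)} = j + j^{2}$ ($J{\left(j \right)} = j^{2} + j = j + j^{2}$)
$H{\left(u \right)} = 1 - u$
$M = 45175$ ($M = 7 - \left(145 \left(-312\right) + 2 \cdot 4 \left(1 + 2 \cdot 4\right)\right) = 7 - \left(-45240 + 8 \left(1 + 8\right)\right) = 7 - \left(-45240 + 8 \cdot 9\right) = 7 - \left(-45240 + 72\right) = 7 - -45168 = 7 + 45168 = 45175$)
$M - H{\left(356 \right)} = 45175 - \left(1 - 356\right) = 45175 - -355 = 45175 + 355 = 45530$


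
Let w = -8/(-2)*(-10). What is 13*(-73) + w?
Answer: -989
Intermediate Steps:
w = -40 (w = -8*(-½)*(-10) = 4*(-10) = -40)
13*(-73) + w = 13*(-73) - 40 = -949 - 40 = -989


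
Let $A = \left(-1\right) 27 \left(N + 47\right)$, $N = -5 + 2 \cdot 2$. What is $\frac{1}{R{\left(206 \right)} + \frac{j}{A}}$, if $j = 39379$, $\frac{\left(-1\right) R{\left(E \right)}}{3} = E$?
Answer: $- \frac{1242}{806935} \approx -0.0015392$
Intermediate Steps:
$N = -1$ ($N = -5 + 4 = -1$)
$R{\left(E \right)} = - 3 E$
$A = -1242$ ($A = \left(-1\right) 27 \left(-1 + 47\right) = \left(-27\right) 46 = -1242$)
$\frac{1}{R{\left(206 \right)} + \frac{j}{A}} = \frac{1}{\left(-3\right) 206 + \frac{39379}{-1242}} = \frac{1}{-618 + 39379 \left(- \frac{1}{1242}\right)} = \frac{1}{-618 - \frac{39379}{1242}} = \frac{1}{- \frac{806935}{1242}} = - \frac{1242}{806935}$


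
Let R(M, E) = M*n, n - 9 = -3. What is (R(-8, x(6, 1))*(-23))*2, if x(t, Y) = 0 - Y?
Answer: 2208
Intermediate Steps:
n = 6 (n = 9 - 3 = 6)
x(t, Y) = -Y
R(M, E) = 6*M (R(M, E) = M*6 = 6*M)
(R(-8, x(6, 1))*(-23))*2 = ((6*(-8))*(-23))*2 = -48*(-23)*2 = 1104*2 = 2208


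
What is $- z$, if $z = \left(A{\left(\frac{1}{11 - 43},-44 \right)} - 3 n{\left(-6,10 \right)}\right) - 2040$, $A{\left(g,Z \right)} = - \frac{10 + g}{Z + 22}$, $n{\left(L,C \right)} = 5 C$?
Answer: $\frac{140131}{64} \approx 2189.5$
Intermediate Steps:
$A{\left(g,Z \right)} = - \frac{10 + g}{22 + Z}$
$z = - \frac{140131}{64}$ ($z = \left(\frac{-10 - \frac{1}{11 - 43}}{22 - 44} - 3 \cdot 5 \cdot 10\right) - 2040 = \left(\frac{-10 - \frac{1}{-32}}{-22} - 150\right) - 2040 = \left(- \frac{-10 - - \frac{1}{32}}{22} - 150\right) - 2040 = \left(- \frac{-10 + \frac{1}{32}}{22} - 150\right) - 2040 = \left(\left(- \frac{1}{22}\right) \left(- \frac{319}{32}\right) - 150\right) - 2040 = \left(\frac{29}{64} - 150\right) - 2040 = - \frac{9571}{64} - 2040 = - \frac{140131}{64} \approx -2189.5$)
$- z = \left(-1\right) \left(- \frac{140131}{64}\right) = \frac{140131}{64}$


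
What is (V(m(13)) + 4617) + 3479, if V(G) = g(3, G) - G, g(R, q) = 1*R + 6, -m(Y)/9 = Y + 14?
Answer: 8348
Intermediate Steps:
m(Y) = -126 - 9*Y (m(Y) = -9*(Y + 14) = -9*(14 + Y) = -126 - 9*Y)
g(R, q) = 6 + R (g(R, q) = R + 6 = 6 + R)
V(G) = 9 - G (V(G) = (6 + 3) - G = 9 - G)
(V(m(13)) + 4617) + 3479 = ((9 - (-126 - 9*13)) + 4617) + 3479 = ((9 - (-126 - 117)) + 4617) + 3479 = ((9 - 1*(-243)) + 4617) + 3479 = ((9 + 243) + 4617) + 3479 = (252 + 4617) + 3479 = 4869 + 3479 = 8348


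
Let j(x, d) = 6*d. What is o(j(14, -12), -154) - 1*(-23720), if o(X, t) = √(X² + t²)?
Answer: 23890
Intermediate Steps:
o(j(14, -12), -154) - 1*(-23720) = √((6*(-12))² + (-154)²) - 1*(-23720) = √((-72)² + 23716) + 23720 = √(5184 + 23716) + 23720 = √28900 + 23720 = 170 + 23720 = 23890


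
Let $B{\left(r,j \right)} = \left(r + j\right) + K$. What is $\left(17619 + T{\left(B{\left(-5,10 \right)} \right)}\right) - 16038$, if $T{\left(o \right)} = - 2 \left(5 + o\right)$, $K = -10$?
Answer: $1581$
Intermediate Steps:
$B{\left(r,j \right)} = -10 + j + r$ ($B{\left(r,j \right)} = \left(r + j\right) - 10 = \left(j + r\right) - 10 = -10 + j + r$)
$T{\left(o \right)} = -10 - 2 o$
$\left(17619 + T{\left(B{\left(-5,10 \right)} \right)}\right) - 16038 = \left(17619 - \left(10 + 2 \left(-10 + 10 - 5\right)\right)\right) - 16038 = \left(17619 - 0\right) - 16038 = \left(17619 + \left(-10 + 10\right)\right) - 16038 = \left(17619 + 0\right) - 16038 = 17619 - 16038 = 1581$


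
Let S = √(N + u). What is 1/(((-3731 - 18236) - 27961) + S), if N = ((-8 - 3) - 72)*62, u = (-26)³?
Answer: -24964/1246413953 - I*√22722/2492827906 ≈ -2.0029e-5 - 6.0469e-8*I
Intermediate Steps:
u = -17576
N = -5146 (N = (-11 - 72)*62 = -83*62 = -5146)
S = I*√22722 (S = √(-5146 - 17576) = √(-22722) = I*√22722 ≈ 150.74*I)
1/(((-3731 - 18236) - 27961) + S) = 1/(((-3731 - 18236) - 27961) + I*√22722) = 1/((-21967 - 27961) + I*√22722) = 1/(-49928 + I*√22722)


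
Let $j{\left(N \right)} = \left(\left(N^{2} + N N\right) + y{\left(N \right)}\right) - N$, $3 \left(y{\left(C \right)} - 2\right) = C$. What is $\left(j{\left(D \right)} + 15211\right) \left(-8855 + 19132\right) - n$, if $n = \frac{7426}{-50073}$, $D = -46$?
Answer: $\frac{3340727459405}{16691} \approx 2.0015 \cdot 10^{8}$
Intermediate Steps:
$y{\left(C \right)} = 2 + \frac{C}{3}$
$j{\left(N \right)} = 2 + 2 N^{2} - \frac{2 N}{3}$ ($j{\left(N \right)} = \left(\left(N^{2} + N N\right) + \left(2 + \frac{N}{3}\right)\right) - N = \left(\left(N^{2} + N^{2}\right) + \left(2 + \frac{N}{3}\right)\right) - N = \left(2 N^{2} + \left(2 + \frac{N}{3}\right)\right) - N = \left(2 + 2 N^{2} + \frac{N}{3}\right) - N = 2 + 2 N^{2} - \frac{2 N}{3}$)
$n = - \frac{7426}{50073}$ ($n = 7426 \left(- \frac{1}{50073}\right) = - \frac{7426}{50073} \approx -0.1483$)
$\left(j{\left(D \right)} + 15211\right) \left(-8855 + 19132\right) - n = \left(\left(2 + 2 \left(-46\right)^{2} - - \frac{92}{3}\right) + 15211\right) \left(-8855 + 19132\right) - - \frac{7426}{50073} = \left(\left(2 + 2 \cdot 2116 + \frac{92}{3}\right) + 15211\right) 10277 + \frac{7426}{50073} = \left(\left(2 + 4232 + \frac{92}{3}\right) + 15211\right) 10277 + \frac{7426}{50073} = \left(\frac{12794}{3} + 15211\right) 10277 + \frac{7426}{50073} = \frac{58427}{3} \cdot 10277 + \frac{7426}{50073} = \frac{600454279}{3} + \frac{7426}{50073} = \frac{3340727459405}{16691}$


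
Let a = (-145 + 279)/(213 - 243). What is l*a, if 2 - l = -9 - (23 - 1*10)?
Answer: -536/5 ≈ -107.20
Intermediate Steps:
a = -67/15 (a = 134/(-30) = 134*(-1/30) = -67/15 ≈ -4.4667)
l = 24 (l = 2 - (-9 - (23 - 1*10)) = 2 - (-9 - (23 - 10)) = 2 - (-9 - 1*13) = 2 - (-9 - 13) = 2 - 1*(-22) = 2 + 22 = 24)
l*a = 24*(-67/15) = -536/5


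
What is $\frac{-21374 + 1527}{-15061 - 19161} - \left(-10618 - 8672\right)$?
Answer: $\frac{660162227}{34222} \approx 19291.0$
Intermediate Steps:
$\frac{-21374 + 1527}{-15061 - 19161} - \left(-10618 - 8672\right) = - \frac{19847}{-34222} - \left(-10618 - 8672\right) = \left(-19847\right) \left(- \frac{1}{34222}\right) - -19290 = \frac{19847}{34222} + 19290 = \frac{660162227}{34222}$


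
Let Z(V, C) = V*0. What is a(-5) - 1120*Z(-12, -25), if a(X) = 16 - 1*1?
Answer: 15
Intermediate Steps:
Z(V, C) = 0
a(X) = 15 (a(X) = 16 - 1 = 15)
a(-5) - 1120*Z(-12, -25) = 15 - 1120*0 = 15 + 0 = 15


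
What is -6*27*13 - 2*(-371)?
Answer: -1364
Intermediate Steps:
-6*27*13 - 2*(-371) = -162*13 - 1*(-742) = -2106 + 742 = -1364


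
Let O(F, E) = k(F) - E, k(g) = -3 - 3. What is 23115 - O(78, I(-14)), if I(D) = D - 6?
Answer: 23101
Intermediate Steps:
k(g) = -6
I(D) = -6 + D
O(F, E) = -6 - E
23115 - O(78, I(-14)) = 23115 - (-6 - (-6 - 14)) = 23115 - (-6 - 1*(-20)) = 23115 - (-6 + 20) = 23115 - 1*14 = 23115 - 14 = 23101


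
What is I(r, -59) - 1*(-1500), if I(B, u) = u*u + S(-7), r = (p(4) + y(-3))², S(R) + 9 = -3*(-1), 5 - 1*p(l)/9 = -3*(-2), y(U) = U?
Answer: 4975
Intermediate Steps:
p(l) = -9 (p(l) = 45 - (-27)*(-2) = 45 - 9*6 = 45 - 54 = -9)
S(R) = -6 (S(R) = -9 - 3*(-1) = -9 + 3 = -6)
r = 144 (r = (-9 - 3)² = (-12)² = 144)
I(B, u) = -6 + u² (I(B, u) = u*u - 6 = u² - 6 = -6 + u²)
I(r, -59) - 1*(-1500) = (-6 + (-59)²) - 1*(-1500) = (-6 + 3481) + 1500 = 3475 + 1500 = 4975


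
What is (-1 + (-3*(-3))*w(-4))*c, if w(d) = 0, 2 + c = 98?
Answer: -96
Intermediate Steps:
c = 96 (c = -2 + 98 = 96)
(-1 + (-3*(-3))*w(-4))*c = (-1 - 3*(-3)*0)*96 = (-1 + 9*0)*96 = (-1 + 0)*96 = -1*96 = -96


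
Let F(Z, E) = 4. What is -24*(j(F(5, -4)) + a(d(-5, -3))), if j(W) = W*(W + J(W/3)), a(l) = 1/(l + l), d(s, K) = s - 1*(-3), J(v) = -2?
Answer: -186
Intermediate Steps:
d(s, K) = 3 + s (d(s, K) = s + 3 = 3 + s)
a(l) = 1/(2*l)
j(W) = W*(-2 + W) (j(W) = W*(W - 2) = W*(-2 + W))
-24*(j(F(5, -4)) + a(d(-5, -3))) = -24*(4*(-2 + 4) + 1/(2*(3 - 5))) = -24*(4*2 + (½)/(-2)) = -24*(8 + (½)*(-½)) = -24*(8 - ¼) = -24*31/4 = -186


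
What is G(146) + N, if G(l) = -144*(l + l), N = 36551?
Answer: -5497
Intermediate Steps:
G(l) = -288*l
G(146) + N = -288*146 + 36551 = -42048 + 36551 = -5497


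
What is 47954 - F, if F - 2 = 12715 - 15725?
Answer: 50962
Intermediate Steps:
F = -3008 (F = 2 + (12715 - 15725) = 2 - 3010 = -3008)
47954 - F = 47954 - 1*(-3008) = 47954 + 3008 = 50962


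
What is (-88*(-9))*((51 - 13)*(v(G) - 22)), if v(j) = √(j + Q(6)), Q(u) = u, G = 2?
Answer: -662112 + 60192*√2 ≈ -5.7699e+5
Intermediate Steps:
v(j) = √(6 + j) (v(j) = √(j + 6) = √(6 + j))
(-88*(-9))*((51 - 13)*(v(G) - 22)) = (-88*(-9))*((51 - 13)*(√(6 + 2) - 22)) = 792*(38*(√8 - 22)) = 792*(38*(2*√2 - 22)) = 792*(38*(-22 + 2*√2)) = 792*(-836 + 76*√2) = -662112 + 60192*√2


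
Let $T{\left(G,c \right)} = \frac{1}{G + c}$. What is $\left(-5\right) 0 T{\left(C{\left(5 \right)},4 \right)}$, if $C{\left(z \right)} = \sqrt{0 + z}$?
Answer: $0$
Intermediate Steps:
$C{\left(z \right)} = \sqrt{z}$
$\left(-5\right) 0 T{\left(C{\left(5 \right)},4 \right)} = \frac{\left(-5\right) 0}{\sqrt{5} + 4} = \frac{0}{4 + \sqrt{5}} = 0$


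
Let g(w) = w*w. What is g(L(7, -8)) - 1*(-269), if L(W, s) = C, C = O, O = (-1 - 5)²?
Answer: 1565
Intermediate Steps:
O = 36 (O = (-6)² = 36)
C = 36
L(W, s) = 36
g(w) = w²
g(L(7, -8)) - 1*(-269) = 36² - 1*(-269) = 1296 + 269 = 1565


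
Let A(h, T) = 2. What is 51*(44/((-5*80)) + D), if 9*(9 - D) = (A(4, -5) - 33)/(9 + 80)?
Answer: 12158213/26700 ≈ 455.36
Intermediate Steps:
D = 7240/801 (D = 9 - (2 - 33)/(9*(9 + 80)) = 9 - (-31)/(9*89) = 9 - ⅑*(-31/89) = 9 + 31/801 = 7240/801 ≈ 9.0387)
51*(44/((-5*80)) + D) = 51*(44/((-5*80)) + 7240/801) = 51*(44/(-400) + 7240/801) = 51*(44*(-1/400) + 7240/801) = 51*(-11/100 + 7240/801) = 51*(715189/80100) = 12158213/26700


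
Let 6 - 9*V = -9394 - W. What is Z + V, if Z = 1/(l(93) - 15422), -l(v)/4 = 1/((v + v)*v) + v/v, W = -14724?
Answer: -710325368065/1200775284 ≈ -591.56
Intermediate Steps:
V = -5324/9 (V = ⅔ - (-9394 - 1*(-14724))/9 = ⅔ - (-9394 + 14724)/9 = ⅔ - ⅑*5330 = ⅔ - 5330/9 = -5324/9 ≈ -591.56)
l(v) = -4 - 2/v² (l(v) = -4*(1/((v + v)*v) + v/v) = -4*(1/(((2*v))*v) + 1) = -4*((1/(2*v))/v + 1) = -4*(1/(2*v²) + 1) = -4*(1 + 1/(2*v²)) = -4 - 2/v²)
Z = -8649/133419476 (Z = 1/((-4 - 2/93²) - 15422) = 1/((-4 - 2*1/8649) - 15422) = 1/((-4 - 2/8649) - 15422) = 1/(-34598/8649 - 15422) = 1/(-133419476/8649) = -8649/133419476 ≈ -6.4826e-5)
Z + V = -8649/133419476 - 5324/9 = -710325368065/1200775284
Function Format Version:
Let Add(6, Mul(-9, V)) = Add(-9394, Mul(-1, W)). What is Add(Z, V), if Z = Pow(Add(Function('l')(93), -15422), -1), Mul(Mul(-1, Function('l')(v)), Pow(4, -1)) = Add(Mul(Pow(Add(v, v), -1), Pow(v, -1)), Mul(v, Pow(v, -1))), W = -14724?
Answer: Rational(-710325368065, 1200775284) ≈ -591.56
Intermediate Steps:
V = Rational(-5324, 9) (V = Add(Rational(2, 3), Mul(Rational(-1, 9), Add(-9394, Mul(-1, -14724)))) = Add(Rational(2, 3), Mul(Rational(-1, 9), Add(-9394, 14724))) = Add(Rational(2, 3), Mul(Rational(-1, 9), 5330)) = Add(Rational(2, 3), Rational(-5330, 9)) = Rational(-5324, 9) ≈ -591.56)
Function('l')(v) = Add(-4, Mul(-2, Pow(v, -2))) (Function('l')(v) = Mul(-4, Add(Mul(Pow(Add(v, v), -1), Pow(v, -1)), Mul(v, Pow(v, -1)))) = Mul(-4, Add(Mul(Pow(Mul(2, v), -1), Pow(v, -1)), 1)) = Mul(-4, Add(Mul(Mul(Rational(1, 2), Pow(v, -1)), Pow(v, -1)), 1)) = Mul(-4, Add(Mul(Rational(1, 2), Pow(v, -2)), 1)) = Mul(-4, Add(1, Mul(Rational(1, 2), Pow(v, -2)))) = Add(-4, Mul(-2, Pow(v, -2))))
Z = Rational(-8649, 133419476) (Z = Pow(Add(Add(-4, Mul(-2, Pow(93, -2))), -15422), -1) = Pow(Add(Add(-4, Mul(-2, Rational(1, 8649))), -15422), -1) = Pow(Add(Add(-4, Rational(-2, 8649)), -15422), -1) = Pow(Add(Rational(-34598, 8649), -15422), -1) = Pow(Rational(-133419476, 8649), -1) = Rational(-8649, 133419476) ≈ -6.4826e-5)
Add(Z, V) = Add(Rational(-8649, 133419476), Rational(-5324, 9)) = Rational(-710325368065, 1200775284)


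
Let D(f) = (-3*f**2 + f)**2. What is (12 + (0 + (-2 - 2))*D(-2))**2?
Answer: 595984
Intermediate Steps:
D(f) = (f - 3*f**2)**2
(12 + (0 + (-2 - 2))*D(-2))**2 = (12 + (0 + (-2 - 2))*((-2)**2*(-1 + 3*(-2))**2))**2 = (12 + (0 - 4)*(4*(-1 - 6)**2))**2 = (12 - 16*(-7)**2)**2 = (12 - 16*49)**2 = (12 - 4*196)**2 = (12 - 784)**2 = (-772)**2 = 595984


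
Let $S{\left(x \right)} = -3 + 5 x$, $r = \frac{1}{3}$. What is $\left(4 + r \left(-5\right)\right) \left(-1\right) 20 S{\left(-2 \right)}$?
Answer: $\frac{1820}{3} \approx 606.67$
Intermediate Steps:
$r = \frac{1}{3} \approx 0.33333$
$\left(4 + r \left(-5\right)\right) \left(-1\right) 20 S{\left(-2 \right)} = \left(4 + \frac{1}{3} \left(-5\right)\right) \left(-1\right) 20 \left(-3 + 5 \left(-2\right)\right) = \left(4 - \frac{5}{3}\right) \left(-1\right) 20 \left(-3 - 10\right) = \frac{7}{3} \left(-1\right) 20 \left(-13\right) = \left(- \frac{7}{3}\right) 20 \left(-13\right) = \left(- \frac{140}{3}\right) \left(-13\right) = \frac{1820}{3}$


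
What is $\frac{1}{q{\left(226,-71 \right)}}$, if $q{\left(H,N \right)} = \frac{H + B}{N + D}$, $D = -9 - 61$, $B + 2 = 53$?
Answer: $- \frac{141}{277} \approx -0.50903$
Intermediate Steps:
$B = 51$ ($B = -2 + 53 = 51$)
$D = -70$ ($D = -9 - 61 = -70$)
$q{\left(H,N \right)} = \frac{51 + H}{-70 + N}$ ($q{\left(H,N \right)} = \frac{H + 51}{N - 70} = \frac{51 + H}{-70 + N}$)
$\frac{1}{q{\left(226,-71 \right)}} = \frac{1}{\frac{1}{-70 - 71} \left(51 + 226\right)} = \frac{1}{\frac{1}{-141} \cdot 277} = \frac{1}{\left(- \frac{1}{141}\right) 277} = \frac{1}{- \frac{277}{141}} = - \frac{141}{277}$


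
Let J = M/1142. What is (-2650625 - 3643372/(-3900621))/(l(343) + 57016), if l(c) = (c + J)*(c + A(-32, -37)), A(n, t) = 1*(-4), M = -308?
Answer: -5903614619903963/385763994018237 ≈ -15.304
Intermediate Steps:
A(n, t) = -4
J = -154/571 (J = -308/1142 = -308*1/1142 = -154/571 ≈ -0.26970)
l(c) = (-4 + c)*(-154/571 + c) (l(c) = (c - 154/571)*(c - 4) = (-154/571 + c)*(-4 + c) = (-4 + c)*(-154/571 + c))
(-2650625 - 3643372/(-3900621))/(l(343) + 57016) = (-2650625 - 3643372/(-3900621))/((616/571 + 343² - 2438/571*343) + 57016) = (-2650625 - 3643372*(-1/3900621))/((616/571 + 117649 - 836234/571) + 57016) = (-2650625 + 3643372/3900621)/(66341961/571 + 57016) = -10339079894753/(3900621*98898097/571) = -10339079894753/3900621*571/98898097 = -5903614619903963/385763994018237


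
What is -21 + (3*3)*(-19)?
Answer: -192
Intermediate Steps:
-21 + (3*3)*(-19) = -21 + 9*(-19) = -21 - 171 = -192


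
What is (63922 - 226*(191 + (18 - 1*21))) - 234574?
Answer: -213140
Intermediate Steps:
(63922 - 226*(191 + (18 - 1*21))) - 234574 = (63922 - 226*(191 + (18 - 21))) - 234574 = (63922 - 226*(191 - 3)) - 234574 = (63922 - 226*188) - 234574 = (63922 - 42488) - 234574 = 21434 - 234574 = -213140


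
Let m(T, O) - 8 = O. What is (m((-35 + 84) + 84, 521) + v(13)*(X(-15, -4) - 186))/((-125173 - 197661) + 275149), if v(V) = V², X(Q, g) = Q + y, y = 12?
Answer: 31412/47685 ≈ 0.65874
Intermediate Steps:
m(T, O) = 8 + O
X(Q, g) = 12 + Q (X(Q, g) = Q + 12 = 12 + Q)
(m((-35 + 84) + 84, 521) + v(13)*(X(-15, -4) - 186))/((-125173 - 197661) + 275149) = ((8 + 521) + 13²*((12 - 15) - 186))/((-125173 - 197661) + 275149) = (529 + 169*(-3 - 186))/(-322834 + 275149) = (529 + 169*(-189))/(-47685) = (529 - 31941)*(-1/47685) = -31412*(-1/47685) = 31412/47685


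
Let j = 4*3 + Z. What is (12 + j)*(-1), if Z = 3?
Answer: -27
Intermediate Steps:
j = 15 (j = 4*3 + 3 = 12 + 3 = 15)
(12 + j)*(-1) = (12 + 15)*(-1) = 27*(-1) = -27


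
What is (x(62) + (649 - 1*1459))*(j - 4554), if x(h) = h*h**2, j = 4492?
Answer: -14726116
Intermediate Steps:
x(h) = h**3
(x(62) + (649 - 1*1459))*(j - 4554) = (62**3 + (649 - 1*1459))*(4492 - 4554) = (238328 + (649 - 1459))*(-62) = (238328 - 810)*(-62) = 237518*(-62) = -14726116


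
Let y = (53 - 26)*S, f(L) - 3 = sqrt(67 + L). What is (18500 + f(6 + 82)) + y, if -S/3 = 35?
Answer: 15668 + sqrt(155) ≈ 15680.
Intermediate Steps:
f(L) = 3 + sqrt(67 + L)
S = -105 (S = -3*35 = -105)
y = -2835 (y = (53 - 26)*(-105) = 27*(-105) = -2835)
(18500 + f(6 + 82)) + y = (18500 + (3 + sqrt(67 + (6 + 82)))) - 2835 = (18500 + (3 + sqrt(67 + 88))) - 2835 = (18500 + (3 + sqrt(155))) - 2835 = (18503 + sqrt(155)) - 2835 = 15668 + sqrt(155)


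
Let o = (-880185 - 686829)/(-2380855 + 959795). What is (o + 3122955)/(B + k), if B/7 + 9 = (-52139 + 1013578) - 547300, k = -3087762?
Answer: -2218953999657/134185011560 ≈ -16.537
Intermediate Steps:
o = 783507/710530 (o = -1567014/(-1421060) = -1567014*(-1/1421060) = 783507/710530 ≈ 1.1027)
B = 2898910 (B = -63 + 7*((-52139 + 1013578) - 547300) = -63 + 7*(961439 - 547300) = -63 + 7*414139 = -63 + 2898973 = 2898910)
(o + 3122955)/(B + k) = (783507/710530 + 3122955)/(2898910 - 3087762) = (2218953999657/710530)/(-188852) = (2218953999657/710530)*(-1/188852) = -2218953999657/134185011560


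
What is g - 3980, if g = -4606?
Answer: -8586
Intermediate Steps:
g - 3980 = -4606 - 3980 = -8586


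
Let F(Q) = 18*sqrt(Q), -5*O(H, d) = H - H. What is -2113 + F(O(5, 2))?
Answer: -2113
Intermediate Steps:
O(H, d) = 0 (O(H, d) = -(H - H)/5 = -1/5*0 = 0)
-2113 + F(O(5, 2)) = -2113 + 18*sqrt(0) = -2113 + 18*0 = -2113 + 0 = -2113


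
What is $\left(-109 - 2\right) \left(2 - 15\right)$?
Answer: $1443$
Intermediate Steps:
$\left(-109 - 2\right) \left(2 - 15\right) = - 111 \left(2 - 15\right) = \left(-111\right) \left(-13\right) = 1443$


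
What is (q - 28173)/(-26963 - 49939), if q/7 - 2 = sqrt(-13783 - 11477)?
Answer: 28159/76902 - I*sqrt(6315)/5493 ≈ 0.36617 - 0.014467*I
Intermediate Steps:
q = 14 + 14*I*sqrt(6315) (q = 14 + 7*sqrt(-13783 - 11477) = 14 + 7*sqrt(-25260) = 14 + 7*(2*I*sqrt(6315)) = 14 + 14*I*sqrt(6315) ≈ 14.0 + 1112.5*I)
(q - 28173)/(-26963 - 49939) = ((14 + 14*I*sqrt(6315)) - 28173)/(-26963 - 49939) = (-28159 + 14*I*sqrt(6315))/(-76902) = (-28159 + 14*I*sqrt(6315))*(-1/76902) = 28159/76902 - I*sqrt(6315)/5493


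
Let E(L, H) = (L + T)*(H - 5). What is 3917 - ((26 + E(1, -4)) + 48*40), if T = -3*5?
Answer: 1845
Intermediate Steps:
T = -15
E(L, H) = (-15 + L)*(-5 + H) (E(L, H) = (L - 15)*(H - 5) = (-15 + L)*(-5 + H))
3917 - ((26 + E(1, -4)) + 48*40) = 3917 - ((26 + (75 - 15*(-4) - 5*1 - 4*1)) + 48*40) = 3917 - ((26 + (75 + 60 - 5 - 4)) + 1920) = 3917 - ((26 + 126) + 1920) = 3917 - (152 + 1920) = 3917 - 1*2072 = 3917 - 2072 = 1845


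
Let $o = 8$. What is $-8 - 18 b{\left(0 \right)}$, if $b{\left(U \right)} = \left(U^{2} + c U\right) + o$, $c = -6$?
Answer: $-152$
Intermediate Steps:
$b{\left(U \right)} = 8 + U^{2} - 6 U$ ($b{\left(U \right)} = \left(U^{2} - 6 U\right) + 8 = 8 + U^{2} - 6 U$)
$-8 - 18 b{\left(0 \right)} = -8 - 18 \left(8 + 0^{2} - 0\right) = -8 - 18 \left(8 + 0 + 0\right) = -8 - 144 = -152$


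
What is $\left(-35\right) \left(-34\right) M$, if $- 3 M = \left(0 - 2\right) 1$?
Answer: $\frac{2380}{3} \approx 793.33$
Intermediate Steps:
$M = \frac{2}{3}$ ($M = - \frac{\left(0 - 2\right) 1}{3} = - \frac{\left(-2\right) 1}{3} = \left(- \frac{1}{3}\right) \left(-2\right) = \frac{2}{3} \approx 0.66667$)
$\left(-35\right) \left(-34\right) M = \left(-35\right) \left(-34\right) \frac{2}{3} = 1190 \cdot \frac{2}{3} = \frac{2380}{3}$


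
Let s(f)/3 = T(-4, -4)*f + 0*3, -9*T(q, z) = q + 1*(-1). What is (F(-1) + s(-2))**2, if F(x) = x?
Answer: 169/9 ≈ 18.778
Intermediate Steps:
T(q, z) = 1/9 - q/9 (T(q, z) = -(q + 1*(-1))/9 = -(q - 1)/9 = -(-1 + q)/9 = 1/9 - q/9)
s(f) = 5*f/3 (s(f) = 3*((1/9 - 1/9*(-4))*f + 0*3) = 3*((1/9 + 4/9)*f + 0) = 3*(5*f/9 + 0) = 3*(5*f/9) = 5*f/3)
(F(-1) + s(-2))**2 = (-1 + (5/3)*(-2))**2 = (-1 - 10/3)**2 = (-13/3)**2 = 169/9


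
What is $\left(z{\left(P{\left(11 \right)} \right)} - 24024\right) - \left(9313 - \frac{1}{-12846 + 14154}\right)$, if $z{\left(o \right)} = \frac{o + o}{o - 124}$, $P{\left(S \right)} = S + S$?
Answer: $- \frac{741291107}{22236} \approx -33337.0$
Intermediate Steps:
$P{\left(S \right)} = 2 S$
$z{\left(o \right)} = \frac{2 o}{-124 + o}$
$\left(z{\left(P{\left(11 \right)} \right)} - 24024\right) - \left(9313 - \frac{1}{-12846 + 14154}\right) = \left(\frac{2 \cdot 2 \cdot 11}{-124 + 2 \cdot 11} - 24024\right) - \left(9313 - \frac{1}{-12846 + 14154}\right) = \left(2 \cdot 22 \frac{1}{-124 + 22} - 24024\right) - \left(9313 - \frac{1}{1308}\right) = \left(2 \cdot 22 \frac{1}{-102} - 24024\right) + \left(-9313 + \frac{1}{1308}\right) = \left(2 \cdot 22 \left(- \frac{1}{102}\right) - 24024\right) - \frac{12181403}{1308} = \left(- \frac{22}{51} - 24024\right) - \frac{12181403}{1308} = - \frac{1225246}{51} - \frac{12181403}{1308} = - \frac{741291107}{22236}$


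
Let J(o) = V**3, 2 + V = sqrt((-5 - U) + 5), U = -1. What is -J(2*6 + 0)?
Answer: 1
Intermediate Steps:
V = -1 (V = -2 + sqrt((-5 - 1*(-1)) + 5) = -2 + sqrt((-5 + 1) + 5) = -2 + sqrt(-4 + 5) = -2 + sqrt(1) = -2 + 1 = -1)
J(o) = -1 (J(o) = (-1)**3 = -1)
-J(2*6 + 0) = -1*(-1) = 1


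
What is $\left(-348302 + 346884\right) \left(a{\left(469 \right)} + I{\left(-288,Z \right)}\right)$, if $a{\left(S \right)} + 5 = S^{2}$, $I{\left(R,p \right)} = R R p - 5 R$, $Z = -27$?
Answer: $2861654456$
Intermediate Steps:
$I{\left(R,p \right)} = - 5 R + p R^{2}$ ($I{\left(R,p \right)} = R^{2} p - 5 R = p R^{2} - 5 R = - 5 R + p R^{2}$)
$a{\left(S \right)} = -5 + S^{2}$
$\left(-348302 + 346884\right) \left(a{\left(469 \right)} + I{\left(-288,Z \right)}\right) = \left(-348302 + 346884\right) \left(\left(-5 + 469^{2}\right) - 288 \left(-5 - -7776\right)\right) = - 1418 \left(\left(-5 + 219961\right) - 288 \left(-5 + 7776\right)\right) = - 1418 \left(219956 - 2238048\right) = \left(-1418\right) \left(-2018092\right) = 2861654456$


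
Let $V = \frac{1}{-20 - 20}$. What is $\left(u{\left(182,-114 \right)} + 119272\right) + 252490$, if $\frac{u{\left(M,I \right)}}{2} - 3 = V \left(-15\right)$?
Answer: $\frac{1487075}{4} \approx 3.7177 \cdot 10^{5}$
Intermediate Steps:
$V = - \frac{1}{40}$ ($V = \frac{1}{-40} = - \frac{1}{40} \approx -0.025$)
$u{\left(M,I \right)} = \frac{27}{4}$ ($u{\left(M,I \right)} = 6 + 2 \left(\left(- \frac{1}{40}\right) \left(-15\right)\right) = 6 + 2 \cdot \frac{3}{8} = 6 + \frac{3}{4} = \frac{27}{4}$)
$\left(u{\left(182,-114 \right)} + 119272\right) + 252490 = \left(\frac{27}{4} + 119272\right) + 252490 = \frac{477115}{4} + 252490 = \frac{1487075}{4}$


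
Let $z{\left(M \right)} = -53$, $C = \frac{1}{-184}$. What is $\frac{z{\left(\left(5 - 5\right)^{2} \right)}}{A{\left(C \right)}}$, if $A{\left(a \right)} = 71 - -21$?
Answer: $- \frac{53}{92} \approx -0.57609$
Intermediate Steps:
$C = - \frac{1}{184} \approx -0.0054348$
$A{\left(a \right)} = 92$ ($A{\left(a \right)} = 71 + 21 = 92$)
$\frac{z{\left(\left(5 - 5\right)^{2} \right)}}{A{\left(C \right)}} = - \frac{53}{92}$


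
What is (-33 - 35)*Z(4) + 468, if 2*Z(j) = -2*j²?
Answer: 1556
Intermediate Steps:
Z(j) = -j² (Z(j) = (-2*j²)/2 = -j²)
(-33 - 35)*Z(4) + 468 = (-33 - 35)*(-1*4²) + 468 = -(-68)*16 + 468 = -68*(-16) + 468 = 1088 + 468 = 1556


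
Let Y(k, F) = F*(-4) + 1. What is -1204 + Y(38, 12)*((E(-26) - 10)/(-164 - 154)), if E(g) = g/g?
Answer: -127765/106 ≈ -1205.3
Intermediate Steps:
E(g) = 1
Y(k, F) = 1 - 4*F (Y(k, F) = -4*F + 1 = 1 - 4*F)
-1204 + Y(38, 12)*((E(-26) - 10)/(-164 - 154)) = -1204 + (1 - 4*12)*((1 - 10)/(-164 - 154)) = -1204 + (1 - 48)*(-9/(-318)) = -1204 - (-423)*(-1)/318 = -1204 - 47*3/106 = -1204 - 141/106 = -127765/106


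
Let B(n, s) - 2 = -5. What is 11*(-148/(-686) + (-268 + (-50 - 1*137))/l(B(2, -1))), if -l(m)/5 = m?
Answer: -340901/1029 ≈ -331.29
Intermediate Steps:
B(n, s) = -3 (B(n, s) = 2 - 5 = -3)
l(m) = -5*m
11*(-148/(-686) + (-268 + (-50 - 1*137))/l(B(2, -1))) = 11*(-148/(-686) + (-268 + (-50 - 1*137))/((-5*(-3)))) = 11*(-148*(-1/686) + (-268 + (-50 - 137))/15) = 11*(74/343 + (-268 - 187)*(1/15)) = 11*(74/343 - 455*1/15) = 11*(74/343 - 91/3) = 11*(-30991/1029) = -340901/1029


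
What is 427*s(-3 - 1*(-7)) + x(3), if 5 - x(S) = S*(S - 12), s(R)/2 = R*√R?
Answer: 6864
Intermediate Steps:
s(R) = 2*R^(3/2) (s(R) = 2*(R*√R) = 2*R^(3/2))
x(S) = 5 - S*(-12 + S) (x(S) = 5 - S*(S - 12) = 5 - S*(-12 + S))
427*s(-3 - 1*(-7)) + x(3) = 427*(2*(-3 - 1*(-7))^(3/2)) + (5 - 1*3² + 12*3) = 427*(2*(-3 + 7)^(3/2)) + (5 - 1*9 + 36) = 427*(2*4^(3/2)) + (5 - 9 + 36) = 427*(2*8) + 32 = 427*16 + 32 = 6832 + 32 = 6864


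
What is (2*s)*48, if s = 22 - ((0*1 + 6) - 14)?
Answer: 2880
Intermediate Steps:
s = 30 (s = 22 - ((0 + 6) - 14) = 22 - (6 - 14) = 22 - 1*(-8) = 22 + 8 = 30)
(2*s)*48 = (2*30)*48 = 60*48 = 2880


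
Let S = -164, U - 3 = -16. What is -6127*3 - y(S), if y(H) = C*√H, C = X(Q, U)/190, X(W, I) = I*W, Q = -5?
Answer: -18381 - 13*I*√41/19 ≈ -18381.0 - 4.3811*I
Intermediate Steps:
U = -13 (U = 3 - 16 = -13)
C = 13/38 (C = -13*(-5)/190 = 65*(1/190) = 13/38 ≈ 0.34211)
y(H) = 13*√H/38
-6127*3 - y(S) = -6127*3 - 13*√(-164)/38 = -18381 - 13*2*I*√41/38 = -18381 - 13*I*√41/19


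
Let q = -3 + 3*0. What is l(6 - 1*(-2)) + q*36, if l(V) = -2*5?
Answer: -118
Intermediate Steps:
q = -3 (q = -3 + 0 = -3)
l(V) = -10
l(6 - 1*(-2)) + q*36 = -10 - 3*36 = -10 - 108 = -118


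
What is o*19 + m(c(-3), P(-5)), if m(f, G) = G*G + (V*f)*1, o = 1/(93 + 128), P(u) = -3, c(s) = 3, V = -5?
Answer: -1307/221 ≈ -5.9140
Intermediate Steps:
o = 1/221 ≈ 0.0045249
m(f, G) = G² - 5*f (m(f, G) = G*G - 5*f*1 = G² - 5*f)
o*19 + m(c(-3), P(-5)) = (1/221)*19 + ((-3)² - 5*3) = 19/221 + (9 - 15) = 19/221 - 6 = -1307/221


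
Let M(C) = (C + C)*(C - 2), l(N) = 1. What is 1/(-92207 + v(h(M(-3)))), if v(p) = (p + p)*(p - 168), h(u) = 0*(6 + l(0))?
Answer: -1/92207 ≈ -1.0845e-5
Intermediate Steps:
M(C) = 2*C*(-2 + C) (M(C) = (2*C)*(-2 + C) = 2*C*(-2 + C))
h(u) = 0 (h(u) = 0*(6 + 1) = 0*7 = 0)
v(p) = 2*p*(-168 + p) (v(p) = (2*p)*(-168 + p) = 2*p*(-168 + p))
1/(-92207 + v(h(M(-3)))) = 1/(-92207 + 2*0*(-168 + 0)) = 1/(-92207 + 2*0*(-168)) = 1/(-92207 + 0) = 1/(-92207) = -1/92207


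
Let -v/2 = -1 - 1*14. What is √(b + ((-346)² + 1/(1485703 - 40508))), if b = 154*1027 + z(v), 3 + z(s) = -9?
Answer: √580339402247247745/1445195 ≈ 527.13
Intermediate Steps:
v = 30 (v = -2*(-1 - 1*14) = -2*(-1 - 14) = -2*(-15) = 30)
z(s) = -12 (z(s) = -3 - 9 = -12)
b = 158146 (b = 154*1027 - 12 = 158158 - 12 = 158146)
√(b + ((-346)² + 1/(1485703 - 40508))) = √(158146 + ((-346)² + 1/(1485703 - 40508))) = √(158146 + (119716 + 1/1445195)) = √(158146 + 173012964621/1445195) = √(401564773091/1445195) = √580339402247247745/1445195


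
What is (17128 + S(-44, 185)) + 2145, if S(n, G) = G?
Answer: 19458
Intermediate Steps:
(17128 + S(-44, 185)) + 2145 = (17128 + 185) + 2145 = 17313 + 2145 = 19458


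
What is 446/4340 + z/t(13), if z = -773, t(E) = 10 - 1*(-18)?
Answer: -119369/4340 ≈ -27.504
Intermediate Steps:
t(E) = 28 (t(E) = 10 + 18 = 28)
446/4340 + z/t(13) = 446/4340 - 773/28 = 446*(1/4340) - 773*1/28 = 223/2170 - 773/28 = -119369/4340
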